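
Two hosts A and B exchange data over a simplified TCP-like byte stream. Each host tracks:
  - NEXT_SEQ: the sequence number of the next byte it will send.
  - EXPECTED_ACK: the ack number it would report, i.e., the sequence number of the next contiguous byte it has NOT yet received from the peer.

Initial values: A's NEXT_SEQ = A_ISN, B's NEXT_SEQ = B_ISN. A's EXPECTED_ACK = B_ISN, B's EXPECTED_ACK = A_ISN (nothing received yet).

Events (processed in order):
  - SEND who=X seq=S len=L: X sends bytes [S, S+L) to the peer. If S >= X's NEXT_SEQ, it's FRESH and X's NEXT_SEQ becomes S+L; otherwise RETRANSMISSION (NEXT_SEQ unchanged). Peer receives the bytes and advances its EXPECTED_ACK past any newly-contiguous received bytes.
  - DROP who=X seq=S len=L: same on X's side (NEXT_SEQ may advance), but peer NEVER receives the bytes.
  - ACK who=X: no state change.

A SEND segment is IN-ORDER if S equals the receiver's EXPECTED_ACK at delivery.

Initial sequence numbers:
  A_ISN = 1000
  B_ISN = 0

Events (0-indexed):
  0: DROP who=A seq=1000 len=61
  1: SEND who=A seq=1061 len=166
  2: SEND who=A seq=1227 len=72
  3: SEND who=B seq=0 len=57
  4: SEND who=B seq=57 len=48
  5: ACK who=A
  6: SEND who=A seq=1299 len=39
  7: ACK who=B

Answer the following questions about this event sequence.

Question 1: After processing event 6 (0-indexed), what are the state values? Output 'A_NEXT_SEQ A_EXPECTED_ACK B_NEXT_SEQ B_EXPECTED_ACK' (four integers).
After event 0: A_seq=1061 A_ack=0 B_seq=0 B_ack=1000
After event 1: A_seq=1227 A_ack=0 B_seq=0 B_ack=1000
After event 2: A_seq=1299 A_ack=0 B_seq=0 B_ack=1000
After event 3: A_seq=1299 A_ack=57 B_seq=57 B_ack=1000
After event 4: A_seq=1299 A_ack=105 B_seq=105 B_ack=1000
After event 5: A_seq=1299 A_ack=105 B_seq=105 B_ack=1000
After event 6: A_seq=1338 A_ack=105 B_seq=105 B_ack=1000

1338 105 105 1000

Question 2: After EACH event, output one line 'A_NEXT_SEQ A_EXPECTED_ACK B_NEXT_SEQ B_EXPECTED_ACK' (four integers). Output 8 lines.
1061 0 0 1000
1227 0 0 1000
1299 0 0 1000
1299 57 57 1000
1299 105 105 1000
1299 105 105 1000
1338 105 105 1000
1338 105 105 1000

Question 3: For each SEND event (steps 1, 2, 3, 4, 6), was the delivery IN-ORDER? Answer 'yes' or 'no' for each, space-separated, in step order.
Step 1: SEND seq=1061 -> out-of-order
Step 2: SEND seq=1227 -> out-of-order
Step 3: SEND seq=0 -> in-order
Step 4: SEND seq=57 -> in-order
Step 6: SEND seq=1299 -> out-of-order

Answer: no no yes yes no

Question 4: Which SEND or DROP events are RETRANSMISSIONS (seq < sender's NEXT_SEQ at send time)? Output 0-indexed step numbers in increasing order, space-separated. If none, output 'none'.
Answer: none

Derivation:
Step 0: DROP seq=1000 -> fresh
Step 1: SEND seq=1061 -> fresh
Step 2: SEND seq=1227 -> fresh
Step 3: SEND seq=0 -> fresh
Step 4: SEND seq=57 -> fresh
Step 6: SEND seq=1299 -> fresh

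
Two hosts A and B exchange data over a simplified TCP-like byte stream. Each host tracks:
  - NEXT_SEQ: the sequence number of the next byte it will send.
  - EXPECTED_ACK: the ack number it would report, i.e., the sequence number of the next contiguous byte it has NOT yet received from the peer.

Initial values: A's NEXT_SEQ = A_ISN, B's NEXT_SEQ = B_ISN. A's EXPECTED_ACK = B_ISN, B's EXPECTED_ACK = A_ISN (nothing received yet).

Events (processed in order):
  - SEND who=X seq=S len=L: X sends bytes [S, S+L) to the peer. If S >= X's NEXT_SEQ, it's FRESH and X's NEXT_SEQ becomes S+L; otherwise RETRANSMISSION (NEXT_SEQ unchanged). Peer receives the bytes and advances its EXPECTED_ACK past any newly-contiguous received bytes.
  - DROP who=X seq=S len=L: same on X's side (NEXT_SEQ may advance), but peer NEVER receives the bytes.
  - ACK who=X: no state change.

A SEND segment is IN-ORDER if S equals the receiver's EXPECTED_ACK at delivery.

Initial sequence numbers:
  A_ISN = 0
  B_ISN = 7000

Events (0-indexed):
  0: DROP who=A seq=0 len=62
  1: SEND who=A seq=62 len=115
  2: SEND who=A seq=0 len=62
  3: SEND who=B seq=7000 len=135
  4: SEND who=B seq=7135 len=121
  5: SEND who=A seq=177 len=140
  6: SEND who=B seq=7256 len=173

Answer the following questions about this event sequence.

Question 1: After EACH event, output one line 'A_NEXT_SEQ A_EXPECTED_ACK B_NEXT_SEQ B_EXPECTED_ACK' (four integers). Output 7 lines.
62 7000 7000 0
177 7000 7000 0
177 7000 7000 177
177 7135 7135 177
177 7256 7256 177
317 7256 7256 317
317 7429 7429 317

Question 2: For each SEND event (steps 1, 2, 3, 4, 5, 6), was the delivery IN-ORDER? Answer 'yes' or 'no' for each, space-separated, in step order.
Step 1: SEND seq=62 -> out-of-order
Step 2: SEND seq=0 -> in-order
Step 3: SEND seq=7000 -> in-order
Step 4: SEND seq=7135 -> in-order
Step 5: SEND seq=177 -> in-order
Step 6: SEND seq=7256 -> in-order

Answer: no yes yes yes yes yes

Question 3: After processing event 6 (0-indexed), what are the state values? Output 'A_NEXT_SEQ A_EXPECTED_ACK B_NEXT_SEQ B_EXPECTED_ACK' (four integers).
After event 0: A_seq=62 A_ack=7000 B_seq=7000 B_ack=0
After event 1: A_seq=177 A_ack=7000 B_seq=7000 B_ack=0
After event 2: A_seq=177 A_ack=7000 B_seq=7000 B_ack=177
After event 3: A_seq=177 A_ack=7135 B_seq=7135 B_ack=177
After event 4: A_seq=177 A_ack=7256 B_seq=7256 B_ack=177
After event 5: A_seq=317 A_ack=7256 B_seq=7256 B_ack=317
After event 6: A_seq=317 A_ack=7429 B_seq=7429 B_ack=317

317 7429 7429 317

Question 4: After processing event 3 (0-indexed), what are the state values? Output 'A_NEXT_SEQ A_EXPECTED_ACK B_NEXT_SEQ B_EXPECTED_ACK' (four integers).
After event 0: A_seq=62 A_ack=7000 B_seq=7000 B_ack=0
After event 1: A_seq=177 A_ack=7000 B_seq=7000 B_ack=0
After event 2: A_seq=177 A_ack=7000 B_seq=7000 B_ack=177
After event 3: A_seq=177 A_ack=7135 B_seq=7135 B_ack=177

177 7135 7135 177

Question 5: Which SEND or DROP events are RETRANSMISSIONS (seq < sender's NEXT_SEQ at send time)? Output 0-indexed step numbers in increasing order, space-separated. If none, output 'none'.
Step 0: DROP seq=0 -> fresh
Step 1: SEND seq=62 -> fresh
Step 2: SEND seq=0 -> retransmit
Step 3: SEND seq=7000 -> fresh
Step 4: SEND seq=7135 -> fresh
Step 5: SEND seq=177 -> fresh
Step 6: SEND seq=7256 -> fresh

Answer: 2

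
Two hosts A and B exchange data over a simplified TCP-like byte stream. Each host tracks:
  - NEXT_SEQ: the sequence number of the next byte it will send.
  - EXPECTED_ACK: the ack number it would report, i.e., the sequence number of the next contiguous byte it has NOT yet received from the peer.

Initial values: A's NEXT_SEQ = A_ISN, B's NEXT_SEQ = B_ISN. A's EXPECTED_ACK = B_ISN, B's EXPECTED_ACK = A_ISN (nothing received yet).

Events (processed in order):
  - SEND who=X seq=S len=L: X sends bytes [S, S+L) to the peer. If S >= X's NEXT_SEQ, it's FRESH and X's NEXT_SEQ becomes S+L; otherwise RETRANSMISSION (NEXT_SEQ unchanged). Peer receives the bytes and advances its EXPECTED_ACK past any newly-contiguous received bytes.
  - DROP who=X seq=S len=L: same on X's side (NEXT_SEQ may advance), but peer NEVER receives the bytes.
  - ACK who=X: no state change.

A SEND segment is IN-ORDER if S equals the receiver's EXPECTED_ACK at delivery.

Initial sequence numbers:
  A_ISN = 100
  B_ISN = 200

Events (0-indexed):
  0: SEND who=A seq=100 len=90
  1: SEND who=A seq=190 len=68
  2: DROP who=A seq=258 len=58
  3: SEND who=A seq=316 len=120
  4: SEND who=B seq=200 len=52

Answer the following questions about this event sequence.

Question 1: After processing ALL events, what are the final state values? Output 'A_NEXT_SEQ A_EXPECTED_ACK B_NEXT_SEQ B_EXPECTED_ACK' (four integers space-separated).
Answer: 436 252 252 258

Derivation:
After event 0: A_seq=190 A_ack=200 B_seq=200 B_ack=190
After event 1: A_seq=258 A_ack=200 B_seq=200 B_ack=258
After event 2: A_seq=316 A_ack=200 B_seq=200 B_ack=258
After event 3: A_seq=436 A_ack=200 B_seq=200 B_ack=258
After event 4: A_seq=436 A_ack=252 B_seq=252 B_ack=258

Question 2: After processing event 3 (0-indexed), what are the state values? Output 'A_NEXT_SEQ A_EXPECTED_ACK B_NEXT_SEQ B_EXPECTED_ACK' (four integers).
After event 0: A_seq=190 A_ack=200 B_seq=200 B_ack=190
After event 1: A_seq=258 A_ack=200 B_seq=200 B_ack=258
After event 2: A_seq=316 A_ack=200 B_seq=200 B_ack=258
After event 3: A_seq=436 A_ack=200 B_seq=200 B_ack=258

436 200 200 258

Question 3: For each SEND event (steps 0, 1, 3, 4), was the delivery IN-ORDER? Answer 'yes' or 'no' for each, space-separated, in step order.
Step 0: SEND seq=100 -> in-order
Step 1: SEND seq=190 -> in-order
Step 3: SEND seq=316 -> out-of-order
Step 4: SEND seq=200 -> in-order

Answer: yes yes no yes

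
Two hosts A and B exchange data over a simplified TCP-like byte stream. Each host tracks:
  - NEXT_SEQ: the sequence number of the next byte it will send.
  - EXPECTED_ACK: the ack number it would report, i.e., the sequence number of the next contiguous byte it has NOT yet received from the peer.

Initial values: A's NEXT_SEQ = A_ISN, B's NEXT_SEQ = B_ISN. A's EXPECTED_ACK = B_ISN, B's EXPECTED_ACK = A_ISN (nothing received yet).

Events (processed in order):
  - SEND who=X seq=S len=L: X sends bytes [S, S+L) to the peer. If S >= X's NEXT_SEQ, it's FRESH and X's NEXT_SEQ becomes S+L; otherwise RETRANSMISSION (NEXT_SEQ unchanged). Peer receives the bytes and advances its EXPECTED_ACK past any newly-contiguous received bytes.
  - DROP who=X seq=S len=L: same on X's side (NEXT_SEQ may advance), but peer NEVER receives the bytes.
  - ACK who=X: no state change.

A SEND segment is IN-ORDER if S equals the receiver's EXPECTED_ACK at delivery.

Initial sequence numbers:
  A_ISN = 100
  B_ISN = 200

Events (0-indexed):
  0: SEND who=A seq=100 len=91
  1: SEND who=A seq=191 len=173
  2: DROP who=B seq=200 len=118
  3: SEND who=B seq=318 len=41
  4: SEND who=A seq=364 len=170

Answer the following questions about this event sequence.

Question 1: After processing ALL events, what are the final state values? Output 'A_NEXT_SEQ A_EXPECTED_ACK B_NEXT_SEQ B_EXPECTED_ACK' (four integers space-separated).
After event 0: A_seq=191 A_ack=200 B_seq=200 B_ack=191
After event 1: A_seq=364 A_ack=200 B_seq=200 B_ack=364
After event 2: A_seq=364 A_ack=200 B_seq=318 B_ack=364
After event 3: A_seq=364 A_ack=200 B_seq=359 B_ack=364
After event 4: A_seq=534 A_ack=200 B_seq=359 B_ack=534

Answer: 534 200 359 534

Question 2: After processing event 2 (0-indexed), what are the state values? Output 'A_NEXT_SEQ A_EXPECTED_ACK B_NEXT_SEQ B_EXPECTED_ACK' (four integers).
After event 0: A_seq=191 A_ack=200 B_seq=200 B_ack=191
After event 1: A_seq=364 A_ack=200 B_seq=200 B_ack=364
After event 2: A_seq=364 A_ack=200 B_seq=318 B_ack=364

364 200 318 364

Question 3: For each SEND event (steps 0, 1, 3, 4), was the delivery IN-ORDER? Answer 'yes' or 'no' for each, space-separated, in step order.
Step 0: SEND seq=100 -> in-order
Step 1: SEND seq=191 -> in-order
Step 3: SEND seq=318 -> out-of-order
Step 4: SEND seq=364 -> in-order

Answer: yes yes no yes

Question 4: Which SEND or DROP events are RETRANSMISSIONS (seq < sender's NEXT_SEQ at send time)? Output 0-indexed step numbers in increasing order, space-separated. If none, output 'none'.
Answer: none

Derivation:
Step 0: SEND seq=100 -> fresh
Step 1: SEND seq=191 -> fresh
Step 2: DROP seq=200 -> fresh
Step 3: SEND seq=318 -> fresh
Step 4: SEND seq=364 -> fresh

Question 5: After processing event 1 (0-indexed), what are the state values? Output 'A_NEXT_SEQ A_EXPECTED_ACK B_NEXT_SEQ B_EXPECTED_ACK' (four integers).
After event 0: A_seq=191 A_ack=200 B_seq=200 B_ack=191
After event 1: A_seq=364 A_ack=200 B_seq=200 B_ack=364

364 200 200 364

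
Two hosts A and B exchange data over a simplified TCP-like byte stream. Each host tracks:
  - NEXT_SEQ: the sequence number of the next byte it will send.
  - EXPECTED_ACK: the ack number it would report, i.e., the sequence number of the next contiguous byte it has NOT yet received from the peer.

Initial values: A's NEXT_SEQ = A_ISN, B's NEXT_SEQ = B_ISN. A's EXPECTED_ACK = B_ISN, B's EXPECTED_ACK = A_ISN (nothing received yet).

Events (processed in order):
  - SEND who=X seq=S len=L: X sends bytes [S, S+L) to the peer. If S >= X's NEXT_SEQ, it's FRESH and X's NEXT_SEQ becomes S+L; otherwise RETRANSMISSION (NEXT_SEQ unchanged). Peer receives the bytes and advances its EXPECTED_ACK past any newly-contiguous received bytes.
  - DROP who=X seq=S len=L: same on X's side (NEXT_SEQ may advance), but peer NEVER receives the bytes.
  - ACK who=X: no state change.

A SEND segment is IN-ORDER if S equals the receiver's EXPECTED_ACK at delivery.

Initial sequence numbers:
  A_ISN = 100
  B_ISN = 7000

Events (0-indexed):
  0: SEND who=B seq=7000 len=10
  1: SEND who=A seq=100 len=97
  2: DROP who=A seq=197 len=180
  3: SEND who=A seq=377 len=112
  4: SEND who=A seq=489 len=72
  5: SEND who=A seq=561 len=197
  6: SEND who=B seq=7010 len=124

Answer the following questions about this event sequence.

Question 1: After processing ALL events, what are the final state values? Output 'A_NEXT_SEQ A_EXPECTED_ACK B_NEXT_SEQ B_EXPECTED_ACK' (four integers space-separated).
Answer: 758 7134 7134 197

Derivation:
After event 0: A_seq=100 A_ack=7010 B_seq=7010 B_ack=100
After event 1: A_seq=197 A_ack=7010 B_seq=7010 B_ack=197
After event 2: A_seq=377 A_ack=7010 B_seq=7010 B_ack=197
After event 3: A_seq=489 A_ack=7010 B_seq=7010 B_ack=197
After event 4: A_seq=561 A_ack=7010 B_seq=7010 B_ack=197
After event 5: A_seq=758 A_ack=7010 B_seq=7010 B_ack=197
After event 6: A_seq=758 A_ack=7134 B_seq=7134 B_ack=197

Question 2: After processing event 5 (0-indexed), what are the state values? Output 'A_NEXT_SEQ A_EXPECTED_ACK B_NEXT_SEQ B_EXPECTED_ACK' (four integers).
After event 0: A_seq=100 A_ack=7010 B_seq=7010 B_ack=100
After event 1: A_seq=197 A_ack=7010 B_seq=7010 B_ack=197
After event 2: A_seq=377 A_ack=7010 B_seq=7010 B_ack=197
After event 3: A_seq=489 A_ack=7010 B_seq=7010 B_ack=197
After event 4: A_seq=561 A_ack=7010 B_seq=7010 B_ack=197
After event 5: A_seq=758 A_ack=7010 B_seq=7010 B_ack=197

758 7010 7010 197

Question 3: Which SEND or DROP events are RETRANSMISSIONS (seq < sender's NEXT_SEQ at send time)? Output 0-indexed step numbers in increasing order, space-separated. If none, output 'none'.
Step 0: SEND seq=7000 -> fresh
Step 1: SEND seq=100 -> fresh
Step 2: DROP seq=197 -> fresh
Step 3: SEND seq=377 -> fresh
Step 4: SEND seq=489 -> fresh
Step 5: SEND seq=561 -> fresh
Step 6: SEND seq=7010 -> fresh

Answer: none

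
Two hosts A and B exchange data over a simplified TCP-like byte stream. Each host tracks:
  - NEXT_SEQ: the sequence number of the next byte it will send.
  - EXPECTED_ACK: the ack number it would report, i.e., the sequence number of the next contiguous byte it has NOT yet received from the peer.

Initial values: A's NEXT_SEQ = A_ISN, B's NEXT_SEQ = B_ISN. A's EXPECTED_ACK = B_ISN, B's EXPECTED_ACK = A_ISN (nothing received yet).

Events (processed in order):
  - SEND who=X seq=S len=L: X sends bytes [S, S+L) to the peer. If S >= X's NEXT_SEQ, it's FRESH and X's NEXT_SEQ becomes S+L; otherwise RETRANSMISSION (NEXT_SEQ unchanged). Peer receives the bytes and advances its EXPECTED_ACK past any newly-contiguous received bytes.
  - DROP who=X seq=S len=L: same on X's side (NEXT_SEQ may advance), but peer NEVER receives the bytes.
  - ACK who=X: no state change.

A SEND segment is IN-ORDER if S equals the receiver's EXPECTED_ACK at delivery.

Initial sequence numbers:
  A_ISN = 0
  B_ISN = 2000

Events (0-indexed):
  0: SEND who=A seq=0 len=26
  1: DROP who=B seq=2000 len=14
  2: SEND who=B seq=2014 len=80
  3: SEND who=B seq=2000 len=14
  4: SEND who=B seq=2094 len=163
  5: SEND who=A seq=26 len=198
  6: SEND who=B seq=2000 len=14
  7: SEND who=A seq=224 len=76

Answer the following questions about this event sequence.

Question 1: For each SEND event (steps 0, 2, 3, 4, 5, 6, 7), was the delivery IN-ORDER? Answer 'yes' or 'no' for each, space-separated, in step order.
Step 0: SEND seq=0 -> in-order
Step 2: SEND seq=2014 -> out-of-order
Step 3: SEND seq=2000 -> in-order
Step 4: SEND seq=2094 -> in-order
Step 5: SEND seq=26 -> in-order
Step 6: SEND seq=2000 -> out-of-order
Step 7: SEND seq=224 -> in-order

Answer: yes no yes yes yes no yes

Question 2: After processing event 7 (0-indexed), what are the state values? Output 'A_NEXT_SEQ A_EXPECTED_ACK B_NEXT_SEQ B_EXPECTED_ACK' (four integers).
After event 0: A_seq=26 A_ack=2000 B_seq=2000 B_ack=26
After event 1: A_seq=26 A_ack=2000 B_seq=2014 B_ack=26
After event 2: A_seq=26 A_ack=2000 B_seq=2094 B_ack=26
After event 3: A_seq=26 A_ack=2094 B_seq=2094 B_ack=26
After event 4: A_seq=26 A_ack=2257 B_seq=2257 B_ack=26
After event 5: A_seq=224 A_ack=2257 B_seq=2257 B_ack=224
After event 6: A_seq=224 A_ack=2257 B_seq=2257 B_ack=224
After event 7: A_seq=300 A_ack=2257 B_seq=2257 B_ack=300

300 2257 2257 300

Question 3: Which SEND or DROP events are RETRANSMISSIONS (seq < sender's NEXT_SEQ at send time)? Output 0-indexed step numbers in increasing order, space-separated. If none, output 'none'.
Answer: 3 6

Derivation:
Step 0: SEND seq=0 -> fresh
Step 1: DROP seq=2000 -> fresh
Step 2: SEND seq=2014 -> fresh
Step 3: SEND seq=2000 -> retransmit
Step 4: SEND seq=2094 -> fresh
Step 5: SEND seq=26 -> fresh
Step 6: SEND seq=2000 -> retransmit
Step 7: SEND seq=224 -> fresh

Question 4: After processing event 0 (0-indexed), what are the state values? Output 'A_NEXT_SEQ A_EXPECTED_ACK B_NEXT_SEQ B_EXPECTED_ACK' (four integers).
After event 0: A_seq=26 A_ack=2000 B_seq=2000 B_ack=26

26 2000 2000 26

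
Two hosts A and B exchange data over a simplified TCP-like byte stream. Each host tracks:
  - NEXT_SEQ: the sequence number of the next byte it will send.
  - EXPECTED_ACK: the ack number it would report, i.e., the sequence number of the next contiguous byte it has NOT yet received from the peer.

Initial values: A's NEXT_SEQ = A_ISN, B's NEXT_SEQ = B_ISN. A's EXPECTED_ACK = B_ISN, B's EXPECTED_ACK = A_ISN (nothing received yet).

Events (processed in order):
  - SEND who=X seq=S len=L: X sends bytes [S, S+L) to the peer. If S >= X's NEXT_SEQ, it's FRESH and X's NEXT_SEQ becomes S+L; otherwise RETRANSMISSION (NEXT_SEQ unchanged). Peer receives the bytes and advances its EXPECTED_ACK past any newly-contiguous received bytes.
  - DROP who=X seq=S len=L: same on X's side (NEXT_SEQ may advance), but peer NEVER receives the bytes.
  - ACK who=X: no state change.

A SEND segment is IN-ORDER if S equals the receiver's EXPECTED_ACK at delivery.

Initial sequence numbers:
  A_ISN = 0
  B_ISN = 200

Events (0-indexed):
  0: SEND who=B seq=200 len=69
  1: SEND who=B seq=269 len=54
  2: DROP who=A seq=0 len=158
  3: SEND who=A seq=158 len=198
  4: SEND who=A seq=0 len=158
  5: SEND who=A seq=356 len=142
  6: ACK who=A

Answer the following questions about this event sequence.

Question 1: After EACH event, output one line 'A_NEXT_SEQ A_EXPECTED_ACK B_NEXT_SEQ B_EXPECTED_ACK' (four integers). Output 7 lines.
0 269 269 0
0 323 323 0
158 323 323 0
356 323 323 0
356 323 323 356
498 323 323 498
498 323 323 498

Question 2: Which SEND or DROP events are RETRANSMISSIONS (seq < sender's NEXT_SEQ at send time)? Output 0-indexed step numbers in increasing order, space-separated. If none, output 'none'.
Step 0: SEND seq=200 -> fresh
Step 1: SEND seq=269 -> fresh
Step 2: DROP seq=0 -> fresh
Step 3: SEND seq=158 -> fresh
Step 4: SEND seq=0 -> retransmit
Step 5: SEND seq=356 -> fresh

Answer: 4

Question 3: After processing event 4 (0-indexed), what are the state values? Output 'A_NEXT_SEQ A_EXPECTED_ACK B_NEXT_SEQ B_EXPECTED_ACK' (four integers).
After event 0: A_seq=0 A_ack=269 B_seq=269 B_ack=0
After event 1: A_seq=0 A_ack=323 B_seq=323 B_ack=0
After event 2: A_seq=158 A_ack=323 B_seq=323 B_ack=0
After event 3: A_seq=356 A_ack=323 B_seq=323 B_ack=0
After event 4: A_seq=356 A_ack=323 B_seq=323 B_ack=356

356 323 323 356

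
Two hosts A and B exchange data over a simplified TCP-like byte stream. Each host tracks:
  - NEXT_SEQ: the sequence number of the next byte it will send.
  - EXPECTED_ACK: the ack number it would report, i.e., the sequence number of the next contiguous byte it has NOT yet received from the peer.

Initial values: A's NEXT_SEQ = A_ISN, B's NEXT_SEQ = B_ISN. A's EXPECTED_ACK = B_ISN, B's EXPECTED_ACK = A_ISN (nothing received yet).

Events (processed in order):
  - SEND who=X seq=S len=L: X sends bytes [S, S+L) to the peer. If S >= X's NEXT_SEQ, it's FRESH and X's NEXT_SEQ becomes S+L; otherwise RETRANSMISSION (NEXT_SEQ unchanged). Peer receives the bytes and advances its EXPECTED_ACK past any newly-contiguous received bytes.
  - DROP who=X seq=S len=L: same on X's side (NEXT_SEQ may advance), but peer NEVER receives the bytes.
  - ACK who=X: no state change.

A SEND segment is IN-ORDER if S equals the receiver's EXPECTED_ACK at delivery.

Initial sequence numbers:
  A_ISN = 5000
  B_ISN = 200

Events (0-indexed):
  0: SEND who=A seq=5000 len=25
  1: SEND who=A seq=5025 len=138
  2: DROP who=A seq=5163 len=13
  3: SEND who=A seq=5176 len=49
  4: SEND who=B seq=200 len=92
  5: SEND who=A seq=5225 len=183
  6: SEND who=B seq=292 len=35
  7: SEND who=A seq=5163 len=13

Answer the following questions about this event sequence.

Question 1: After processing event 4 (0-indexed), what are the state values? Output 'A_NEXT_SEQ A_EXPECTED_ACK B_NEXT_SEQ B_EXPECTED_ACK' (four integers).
After event 0: A_seq=5025 A_ack=200 B_seq=200 B_ack=5025
After event 1: A_seq=5163 A_ack=200 B_seq=200 B_ack=5163
After event 2: A_seq=5176 A_ack=200 B_seq=200 B_ack=5163
After event 3: A_seq=5225 A_ack=200 B_seq=200 B_ack=5163
After event 4: A_seq=5225 A_ack=292 B_seq=292 B_ack=5163

5225 292 292 5163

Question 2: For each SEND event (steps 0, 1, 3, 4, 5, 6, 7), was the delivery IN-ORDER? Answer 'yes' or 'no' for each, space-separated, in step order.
Step 0: SEND seq=5000 -> in-order
Step 1: SEND seq=5025 -> in-order
Step 3: SEND seq=5176 -> out-of-order
Step 4: SEND seq=200 -> in-order
Step 5: SEND seq=5225 -> out-of-order
Step 6: SEND seq=292 -> in-order
Step 7: SEND seq=5163 -> in-order

Answer: yes yes no yes no yes yes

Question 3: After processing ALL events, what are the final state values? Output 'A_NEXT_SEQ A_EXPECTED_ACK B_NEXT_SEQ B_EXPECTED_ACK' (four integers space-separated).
Answer: 5408 327 327 5408

Derivation:
After event 0: A_seq=5025 A_ack=200 B_seq=200 B_ack=5025
After event 1: A_seq=5163 A_ack=200 B_seq=200 B_ack=5163
After event 2: A_seq=5176 A_ack=200 B_seq=200 B_ack=5163
After event 3: A_seq=5225 A_ack=200 B_seq=200 B_ack=5163
After event 4: A_seq=5225 A_ack=292 B_seq=292 B_ack=5163
After event 5: A_seq=5408 A_ack=292 B_seq=292 B_ack=5163
After event 6: A_seq=5408 A_ack=327 B_seq=327 B_ack=5163
After event 7: A_seq=5408 A_ack=327 B_seq=327 B_ack=5408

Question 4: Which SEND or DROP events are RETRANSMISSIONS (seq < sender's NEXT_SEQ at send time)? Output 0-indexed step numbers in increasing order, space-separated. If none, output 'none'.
Step 0: SEND seq=5000 -> fresh
Step 1: SEND seq=5025 -> fresh
Step 2: DROP seq=5163 -> fresh
Step 3: SEND seq=5176 -> fresh
Step 4: SEND seq=200 -> fresh
Step 5: SEND seq=5225 -> fresh
Step 6: SEND seq=292 -> fresh
Step 7: SEND seq=5163 -> retransmit

Answer: 7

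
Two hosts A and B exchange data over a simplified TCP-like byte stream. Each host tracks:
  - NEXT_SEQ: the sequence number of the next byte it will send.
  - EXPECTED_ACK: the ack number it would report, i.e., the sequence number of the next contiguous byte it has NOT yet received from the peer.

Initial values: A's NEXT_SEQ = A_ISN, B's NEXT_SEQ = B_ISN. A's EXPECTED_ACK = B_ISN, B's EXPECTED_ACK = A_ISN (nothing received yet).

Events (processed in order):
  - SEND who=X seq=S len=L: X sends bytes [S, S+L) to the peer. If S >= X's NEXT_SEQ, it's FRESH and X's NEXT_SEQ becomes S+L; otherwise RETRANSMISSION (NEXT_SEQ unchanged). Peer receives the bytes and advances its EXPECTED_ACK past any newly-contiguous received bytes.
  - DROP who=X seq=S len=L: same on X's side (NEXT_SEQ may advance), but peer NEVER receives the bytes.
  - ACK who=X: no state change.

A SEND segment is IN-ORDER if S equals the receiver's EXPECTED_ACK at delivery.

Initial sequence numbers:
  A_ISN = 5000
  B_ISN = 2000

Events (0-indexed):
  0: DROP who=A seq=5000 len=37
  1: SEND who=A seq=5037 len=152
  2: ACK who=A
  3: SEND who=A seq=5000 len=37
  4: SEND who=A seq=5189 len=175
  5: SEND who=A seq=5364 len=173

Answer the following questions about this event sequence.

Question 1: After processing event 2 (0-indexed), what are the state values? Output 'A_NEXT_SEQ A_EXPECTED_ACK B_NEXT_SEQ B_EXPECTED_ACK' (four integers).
After event 0: A_seq=5037 A_ack=2000 B_seq=2000 B_ack=5000
After event 1: A_seq=5189 A_ack=2000 B_seq=2000 B_ack=5000
After event 2: A_seq=5189 A_ack=2000 B_seq=2000 B_ack=5000

5189 2000 2000 5000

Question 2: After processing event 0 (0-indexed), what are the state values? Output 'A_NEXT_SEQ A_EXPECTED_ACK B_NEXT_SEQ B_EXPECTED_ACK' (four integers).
After event 0: A_seq=5037 A_ack=2000 B_seq=2000 B_ack=5000

5037 2000 2000 5000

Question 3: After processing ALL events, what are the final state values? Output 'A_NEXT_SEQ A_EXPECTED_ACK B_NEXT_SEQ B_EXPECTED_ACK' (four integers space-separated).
After event 0: A_seq=5037 A_ack=2000 B_seq=2000 B_ack=5000
After event 1: A_seq=5189 A_ack=2000 B_seq=2000 B_ack=5000
After event 2: A_seq=5189 A_ack=2000 B_seq=2000 B_ack=5000
After event 3: A_seq=5189 A_ack=2000 B_seq=2000 B_ack=5189
After event 4: A_seq=5364 A_ack=2000 B_seq=2000 B_ack=5364
After event 5: A_seq=5537 A_ack=2000 B_seq=2000 B_ack=5537

Answer: 5537 2000 2000 5537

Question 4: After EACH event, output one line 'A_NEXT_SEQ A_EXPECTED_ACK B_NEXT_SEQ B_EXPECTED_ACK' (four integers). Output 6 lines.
5037 2000 2000 5000
5189 2000 2000 5000
5189 2000 2000 5000
5189 2000 2000 5189
5364 2000 2000 5364
5537 2000 2000 5537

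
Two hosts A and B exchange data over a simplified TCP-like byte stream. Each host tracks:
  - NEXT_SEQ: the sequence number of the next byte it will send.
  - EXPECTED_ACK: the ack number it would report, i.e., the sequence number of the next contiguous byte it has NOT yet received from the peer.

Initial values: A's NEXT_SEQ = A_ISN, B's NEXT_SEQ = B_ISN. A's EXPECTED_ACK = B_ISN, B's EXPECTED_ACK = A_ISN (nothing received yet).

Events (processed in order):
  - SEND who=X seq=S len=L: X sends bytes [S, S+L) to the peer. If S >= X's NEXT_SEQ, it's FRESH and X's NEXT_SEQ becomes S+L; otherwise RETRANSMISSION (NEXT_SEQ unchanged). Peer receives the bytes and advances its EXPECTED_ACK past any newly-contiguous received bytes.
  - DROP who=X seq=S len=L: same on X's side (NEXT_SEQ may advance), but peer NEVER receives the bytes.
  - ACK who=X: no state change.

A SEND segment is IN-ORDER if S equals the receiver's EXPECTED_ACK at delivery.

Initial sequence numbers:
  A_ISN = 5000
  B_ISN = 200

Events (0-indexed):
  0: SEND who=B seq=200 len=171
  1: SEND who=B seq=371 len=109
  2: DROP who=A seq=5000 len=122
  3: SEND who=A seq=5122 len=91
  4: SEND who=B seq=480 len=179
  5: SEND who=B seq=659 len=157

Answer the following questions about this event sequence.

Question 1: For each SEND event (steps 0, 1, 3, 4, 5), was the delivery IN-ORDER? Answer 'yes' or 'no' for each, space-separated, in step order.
Answer: yes yes no yes yes

Derivation:
Step 0: SEND seq=200 -> in-order
Step 1: SEND seq=371 -> in-order
Step 3: SEND seq=5122 -> out-of-order
Step 4: SEND seq=480 -> in-order
Step 5: SEND seq=659 -> in-order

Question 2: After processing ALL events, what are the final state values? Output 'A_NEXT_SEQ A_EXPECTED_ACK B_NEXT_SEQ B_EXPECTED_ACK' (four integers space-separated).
Answer: 5213 816 816 5000

Derivation:
After event 0: A_seq=5000 A_ack=371 B_seq=371 B_ack=5000
After event 1: A_seq=5000 A_ack=480 B_seq=480 B_ack=5000
After event 2: A_seq=5122 A_ack=480 B_seq=480 B_ack=5000
After event 3: A_seq=5213 A_ack=480 B_seq=480 B_ack=5000
After event 4: A_seq=5213 A_ack=659 B_seq=659 B_ack=5000
After event 5: A_seq=5213 A_ack=816 B_seq=816 B_ack=5000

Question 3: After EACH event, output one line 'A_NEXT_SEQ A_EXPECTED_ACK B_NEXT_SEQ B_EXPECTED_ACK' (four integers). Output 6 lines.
5000 371 371 5000
5000 480 480 5000
5122 480 480 5000
5213 480 480 5000
5213 659 659 5000
5213 816 816 5000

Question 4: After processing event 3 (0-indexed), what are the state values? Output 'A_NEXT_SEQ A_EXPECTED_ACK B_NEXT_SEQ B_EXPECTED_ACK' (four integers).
After event 0: A_seq=5000 A_ack=371 B_seq=371 B_ack=5000
After event 1: A_seq=5000 A_ack=480 B_seq=480 B_ack=5000
After event 2: A_seq=5122 A_ack=480 B_seq=480 B_ack=5000
After event 3: A_seq=5213 A_ack=480 B_seq=480 B_ack=5000

5213 480 480 5000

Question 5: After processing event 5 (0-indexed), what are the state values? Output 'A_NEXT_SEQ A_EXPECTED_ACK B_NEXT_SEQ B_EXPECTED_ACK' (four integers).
After event 0: A_seq=5000 A_ack=371 B_seq=371 B_ack=5000
After event 1: A_seq=5000 A_ack=480 B_seq=480 B_ack=5000
After event 2: A_seq=5122 A_ack=480 B_seq=480 B_ack=5000
After event 3: A_seq=5213 A_ack=480 B_seq=480 B_ack=5000
After event 4: A_seq=5213 A_ack=659 B_seq=659 B_ack=5000
After event 5: A_seq=5213 A_ack=816 B_seq=816 B_ack=5000

5213 816 816 5000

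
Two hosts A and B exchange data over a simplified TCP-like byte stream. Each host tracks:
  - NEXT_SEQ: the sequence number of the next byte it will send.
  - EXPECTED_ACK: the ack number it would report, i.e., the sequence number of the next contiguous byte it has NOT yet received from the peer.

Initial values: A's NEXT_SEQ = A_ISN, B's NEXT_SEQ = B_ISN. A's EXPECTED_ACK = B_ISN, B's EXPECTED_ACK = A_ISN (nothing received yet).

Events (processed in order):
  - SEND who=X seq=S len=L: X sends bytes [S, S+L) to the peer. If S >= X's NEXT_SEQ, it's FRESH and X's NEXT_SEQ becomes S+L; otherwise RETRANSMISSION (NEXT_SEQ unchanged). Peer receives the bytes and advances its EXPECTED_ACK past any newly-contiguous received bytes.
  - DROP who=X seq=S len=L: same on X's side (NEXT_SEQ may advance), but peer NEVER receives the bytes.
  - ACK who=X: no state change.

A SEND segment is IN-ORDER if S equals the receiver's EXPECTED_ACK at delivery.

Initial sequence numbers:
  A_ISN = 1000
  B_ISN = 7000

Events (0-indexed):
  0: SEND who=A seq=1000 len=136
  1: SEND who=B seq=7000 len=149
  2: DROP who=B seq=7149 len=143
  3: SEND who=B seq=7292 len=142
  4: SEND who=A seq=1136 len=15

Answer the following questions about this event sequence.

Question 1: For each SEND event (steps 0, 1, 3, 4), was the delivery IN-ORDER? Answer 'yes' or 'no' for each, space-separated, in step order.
Step 0: SEND seq=1000 -> in-order
Step 1: SEND seq=7000 -> in-order
Step 3: SEND seq=7292 -> out-of-order
Step 4: SEND seq=1136 -> in-order

Answer: yes yes no yes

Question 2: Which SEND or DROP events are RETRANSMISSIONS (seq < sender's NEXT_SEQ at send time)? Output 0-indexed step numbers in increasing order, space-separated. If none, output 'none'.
Answer: none

Derivation:
Step 0: SEND seq=1000 -> fresh
Step 1: SEND seq=7000 -> fresh
Step 2: DROP seq=7149 -> fresh
Step 3: SEND seq=7292 -> fresh
Step 4: SEND seq=1136 -> fresh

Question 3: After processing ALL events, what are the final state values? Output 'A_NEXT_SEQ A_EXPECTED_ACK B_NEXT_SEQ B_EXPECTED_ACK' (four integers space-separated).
Answer: 1151 7149 7434 1151

Derivation:
After event 0: A_seq=1136 A_ack=7000 B_seq=7000 B_ack=1136
After event 1: A_seq=1136 A_ack=7149 B_seq=7149 B_ack=1136
After event 2: A_seq=1136 A_ack=7149 B_seq=7292 B_ack=1136
After event 3: A_seq=1136 A_ack=7149 B_seq=7434 B_ack=1136
After event 4: A_seq=1151 A_ack=7149 B_seq=7434 B_ack=1151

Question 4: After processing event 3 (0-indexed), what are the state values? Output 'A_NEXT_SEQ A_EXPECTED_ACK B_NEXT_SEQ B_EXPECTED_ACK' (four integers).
After event 0: A_seq=1136 A_ack=7000 B_seq=7000 B_ack=1136
After event 1: A_seq=1136 A_ack=7149 B_seq=7149 B_ack=1136
After event 2: A_seq=1136 A_ack=7149 B_seq=7292 B_ack=1136
After event 3: A_seq=1136 A_ack=7149 B_seq=7434 B_ack=1136

1136 7149 7434 1136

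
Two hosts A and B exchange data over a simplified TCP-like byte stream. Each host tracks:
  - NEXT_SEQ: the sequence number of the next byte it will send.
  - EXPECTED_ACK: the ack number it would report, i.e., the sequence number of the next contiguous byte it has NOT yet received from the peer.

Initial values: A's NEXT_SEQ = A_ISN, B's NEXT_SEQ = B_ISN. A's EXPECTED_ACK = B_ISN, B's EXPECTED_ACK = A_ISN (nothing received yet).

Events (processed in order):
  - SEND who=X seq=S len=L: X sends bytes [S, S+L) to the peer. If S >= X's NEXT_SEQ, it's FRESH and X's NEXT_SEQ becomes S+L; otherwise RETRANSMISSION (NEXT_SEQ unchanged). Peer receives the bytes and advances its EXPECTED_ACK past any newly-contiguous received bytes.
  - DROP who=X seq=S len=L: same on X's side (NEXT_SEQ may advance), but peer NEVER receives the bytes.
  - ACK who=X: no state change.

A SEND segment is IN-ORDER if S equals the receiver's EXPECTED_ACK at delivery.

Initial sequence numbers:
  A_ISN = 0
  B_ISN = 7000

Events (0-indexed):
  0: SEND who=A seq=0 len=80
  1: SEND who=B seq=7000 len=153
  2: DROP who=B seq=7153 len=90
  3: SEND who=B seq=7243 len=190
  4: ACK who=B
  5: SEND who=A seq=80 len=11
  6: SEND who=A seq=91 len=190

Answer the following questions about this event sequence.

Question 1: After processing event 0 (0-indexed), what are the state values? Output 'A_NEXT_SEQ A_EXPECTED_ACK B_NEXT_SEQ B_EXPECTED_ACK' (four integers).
After event 0: A_seq=80 A_ack=7000 B_seq=7000 B_ack=80

80 7000 7000 80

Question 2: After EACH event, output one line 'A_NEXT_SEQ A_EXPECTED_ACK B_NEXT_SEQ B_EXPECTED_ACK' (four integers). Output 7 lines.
80 7000 7000 80
80 7153 7153 80
80 7153 7243 80
80 7153 7433 80
80 7153 7433 80
91 7153 7433 91
281 7153 7433 281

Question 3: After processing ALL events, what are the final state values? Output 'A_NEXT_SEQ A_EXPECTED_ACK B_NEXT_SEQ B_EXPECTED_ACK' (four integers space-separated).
After event 0: A_seq=80 A_ack=7000 B_seq=7000 B_ack=80
After event 1: A_seq=80 A_ack=7153 B_seq=7153 B_ack=80
After event 2: A_seq=80 A_ack=7153 B_seq=7243 B_ack=80
After event 3: A_seq=80 A_ack=7153 B_seq=7433 B_ack=80
After event 4: A_seq=80 A_ack=7153 B_seq=7433 B_ack=80
After event 5: A_seq=91 A_ack=7153 B_seq=7433 B_ack=91
After event 6: A_seq=281 A_ack=7153 B_seq=7433 B_ack=281

Answer: 281 7153 7433 281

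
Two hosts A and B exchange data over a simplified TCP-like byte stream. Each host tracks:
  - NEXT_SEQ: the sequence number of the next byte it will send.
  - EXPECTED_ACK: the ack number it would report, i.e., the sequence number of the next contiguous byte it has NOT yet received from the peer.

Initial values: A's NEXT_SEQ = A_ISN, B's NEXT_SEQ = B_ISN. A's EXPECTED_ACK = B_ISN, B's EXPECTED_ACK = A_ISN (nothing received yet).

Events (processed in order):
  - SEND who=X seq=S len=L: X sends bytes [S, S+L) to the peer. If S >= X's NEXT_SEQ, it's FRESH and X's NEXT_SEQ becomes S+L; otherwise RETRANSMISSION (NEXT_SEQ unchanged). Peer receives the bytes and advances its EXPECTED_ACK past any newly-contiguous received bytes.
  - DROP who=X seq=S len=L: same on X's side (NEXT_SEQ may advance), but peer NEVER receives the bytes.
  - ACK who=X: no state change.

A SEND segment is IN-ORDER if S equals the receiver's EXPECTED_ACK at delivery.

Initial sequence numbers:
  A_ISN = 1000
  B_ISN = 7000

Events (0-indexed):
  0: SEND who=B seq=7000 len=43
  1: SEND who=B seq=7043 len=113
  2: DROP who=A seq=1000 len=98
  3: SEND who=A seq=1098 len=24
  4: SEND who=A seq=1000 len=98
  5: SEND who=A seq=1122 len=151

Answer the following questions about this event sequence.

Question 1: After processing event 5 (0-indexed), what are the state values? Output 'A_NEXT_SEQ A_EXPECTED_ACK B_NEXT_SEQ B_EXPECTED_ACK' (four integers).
After event 0: A_seq=1000 A_ack=7043 B_seq=7043 B_ack=1000
After event 1: A_seq=1000 A_ack=7156 B_seq=7156 B_ack=1000
After event 2: A_seq=1098 A_ack=7156 B_seq=7156 B_ack=1000
After event 3: A_seq=1122 A_ack=7156 B_seq=7156 B_ack=1000
After event 4: A_seq=1122 A_ack=7156 B_seq=7156 B_ack=1122
After event 5: A_seq=1273 A_ack=7156 B_seq=7156 B_ack=1273

1273 7156 7156 1273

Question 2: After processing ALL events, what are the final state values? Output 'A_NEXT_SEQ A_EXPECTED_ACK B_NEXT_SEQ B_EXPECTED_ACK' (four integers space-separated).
After event 0: A_seq=1000 A_ack=7043 B_seq=7043 B_ack=1000
After event 1: A_seq=1000 A_ack=7156 B_seq=7156 B_ack=1000
After event 2: A_seq=1098 A_ack=7156 B_seq=7156 B_ack=1000
After event 3: A_seq=1122 A_ack=7156 B_seq=7156 B_ack=1000
After event 4: A_seq=1122 A_ack=7156 B_seq=7156 B_ack=1122
After event 5: A_seq=1273 A_ack=7156 B_seq=7156 B_ack=1273

Answer: 1273 7156 7156 1273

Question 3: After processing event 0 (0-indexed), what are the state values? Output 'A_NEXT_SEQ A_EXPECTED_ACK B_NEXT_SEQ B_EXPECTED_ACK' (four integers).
After event 0: A_seq=1000 A_ack=7043 B_seq=7043 B_ack=1000

1000 7043 7043 1000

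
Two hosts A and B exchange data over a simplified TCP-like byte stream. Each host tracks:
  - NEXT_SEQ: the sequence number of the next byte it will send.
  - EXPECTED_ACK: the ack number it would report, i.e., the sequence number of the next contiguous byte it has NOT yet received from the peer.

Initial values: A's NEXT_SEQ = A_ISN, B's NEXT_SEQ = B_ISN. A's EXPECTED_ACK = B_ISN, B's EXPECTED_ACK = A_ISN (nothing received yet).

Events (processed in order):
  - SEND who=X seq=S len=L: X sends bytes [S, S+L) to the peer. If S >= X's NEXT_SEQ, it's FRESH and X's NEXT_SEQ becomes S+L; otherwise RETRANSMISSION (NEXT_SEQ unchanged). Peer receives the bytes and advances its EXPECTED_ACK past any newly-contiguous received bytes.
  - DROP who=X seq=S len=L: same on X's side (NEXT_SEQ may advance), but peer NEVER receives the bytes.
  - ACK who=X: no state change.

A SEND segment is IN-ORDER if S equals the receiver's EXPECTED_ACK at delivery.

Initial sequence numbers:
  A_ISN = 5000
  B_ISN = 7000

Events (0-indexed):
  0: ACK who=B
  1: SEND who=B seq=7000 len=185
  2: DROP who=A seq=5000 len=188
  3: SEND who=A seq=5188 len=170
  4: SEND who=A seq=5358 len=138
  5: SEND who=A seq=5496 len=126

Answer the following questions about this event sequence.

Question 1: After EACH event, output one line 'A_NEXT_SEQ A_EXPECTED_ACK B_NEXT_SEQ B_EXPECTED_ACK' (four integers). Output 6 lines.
5000 7000 7000 5000
5000 7185 7185 5000
5188 7185 7185 5000
5358 7185 7185 5000
5496 7185 7185 5000
5622 7185 7185 5000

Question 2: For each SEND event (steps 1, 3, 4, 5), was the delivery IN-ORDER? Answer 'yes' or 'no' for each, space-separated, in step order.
Answer: yes no no no

Derivation:
Step 1: SEND seq=7000 -> in-order
Step 3: SEND seq=5188 -> out-of-order
Step 4: SEND seq=5358 -> out-of-order
Step 5: SEND seq=5496 -> out-of-order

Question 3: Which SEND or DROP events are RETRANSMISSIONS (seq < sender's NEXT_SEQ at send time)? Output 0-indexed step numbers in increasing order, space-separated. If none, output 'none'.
Step 1: SEND seq=7000 -> fresh
Step 2: DROP seq=5000 -> fresh
Step 3: SEND seq=5188 -> fresh
Step 4: SEND seq=5358 -> fresh
Step 5: SEND seq=5496 -> fresh

Answer: none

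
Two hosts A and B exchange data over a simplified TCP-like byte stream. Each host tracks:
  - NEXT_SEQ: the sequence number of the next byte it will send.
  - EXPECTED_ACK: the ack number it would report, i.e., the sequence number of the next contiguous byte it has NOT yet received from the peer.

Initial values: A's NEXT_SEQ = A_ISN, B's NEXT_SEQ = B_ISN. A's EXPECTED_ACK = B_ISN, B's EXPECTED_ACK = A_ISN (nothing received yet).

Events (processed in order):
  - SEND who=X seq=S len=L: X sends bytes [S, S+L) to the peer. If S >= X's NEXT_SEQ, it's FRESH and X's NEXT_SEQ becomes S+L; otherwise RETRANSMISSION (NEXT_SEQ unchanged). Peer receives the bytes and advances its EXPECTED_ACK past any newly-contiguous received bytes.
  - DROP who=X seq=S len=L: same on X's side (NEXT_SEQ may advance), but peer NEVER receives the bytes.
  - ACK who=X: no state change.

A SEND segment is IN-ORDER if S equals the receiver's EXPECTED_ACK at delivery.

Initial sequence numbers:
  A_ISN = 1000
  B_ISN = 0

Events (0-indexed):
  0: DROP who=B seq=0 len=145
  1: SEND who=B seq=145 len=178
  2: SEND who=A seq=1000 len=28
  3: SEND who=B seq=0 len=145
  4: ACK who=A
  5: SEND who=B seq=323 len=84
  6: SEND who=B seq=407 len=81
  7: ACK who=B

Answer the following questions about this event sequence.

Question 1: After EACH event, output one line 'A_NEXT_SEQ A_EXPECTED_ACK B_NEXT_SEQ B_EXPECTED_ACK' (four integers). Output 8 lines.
1000 0 145 1000
1000 0 323 1000
1028 0 323 1028
1028 323 323 1028
1028 323 323 1028
1028 407 407 1028
1028 488 488 1028
1028 488 488 1028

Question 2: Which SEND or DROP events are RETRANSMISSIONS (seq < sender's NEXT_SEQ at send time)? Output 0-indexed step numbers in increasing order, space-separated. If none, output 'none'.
Step 0: DROP seq=0 -> fresh
Step 1: SEND seq=145 -> fresh
Step 2: SEND seq=1000 -> fresh
Step 3: SEND seq=0 -> retransmit
Step 5: SEND seq=323 -> fresh
Step 6: SEND seq=407 -> fresh

Answer: 3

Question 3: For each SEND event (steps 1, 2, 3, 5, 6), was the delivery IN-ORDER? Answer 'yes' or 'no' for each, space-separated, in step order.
Step 1: SEND seq=145 -> out-of-order
Step 2: SEND seq=1000 -> in-order
Step 3: SEND seq=0 -> in-order
Step 5: SEND seq=323 -> in-order
Step 6: SEND seq=407 -> in-order

Answer: no yes yes yes yes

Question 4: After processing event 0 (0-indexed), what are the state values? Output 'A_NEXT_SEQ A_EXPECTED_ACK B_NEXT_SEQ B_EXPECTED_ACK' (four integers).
After event 0: A_seq=1000 A_ack=0 B_seq=145 B_ack=1000

1000 0 145 1000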